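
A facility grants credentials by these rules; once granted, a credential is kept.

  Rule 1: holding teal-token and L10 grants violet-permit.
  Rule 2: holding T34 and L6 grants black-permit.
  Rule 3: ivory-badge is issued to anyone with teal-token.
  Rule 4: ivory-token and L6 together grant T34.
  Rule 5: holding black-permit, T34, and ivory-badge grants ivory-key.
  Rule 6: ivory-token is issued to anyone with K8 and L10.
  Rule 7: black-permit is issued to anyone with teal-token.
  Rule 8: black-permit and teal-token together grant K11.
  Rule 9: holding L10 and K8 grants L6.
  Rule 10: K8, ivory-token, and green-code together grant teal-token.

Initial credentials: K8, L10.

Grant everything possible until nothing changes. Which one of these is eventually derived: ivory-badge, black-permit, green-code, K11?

Holding L10 and K8 grants L6 (Rule 9).
Holding K8 and L10 grants ivory-token (Rule 6).
Holding ivory-token and L6 grants T34 (Rule 4).
Holding T34 and L6 grants black-permit (Rule 2).
No rule produces green-code, and it is not given. K11 would need black-permit and teal-token (Rule 8), but teal-token is never granted. ivory-badge would need teal-token (Rule 3), but teal-token is never granted.

black-permit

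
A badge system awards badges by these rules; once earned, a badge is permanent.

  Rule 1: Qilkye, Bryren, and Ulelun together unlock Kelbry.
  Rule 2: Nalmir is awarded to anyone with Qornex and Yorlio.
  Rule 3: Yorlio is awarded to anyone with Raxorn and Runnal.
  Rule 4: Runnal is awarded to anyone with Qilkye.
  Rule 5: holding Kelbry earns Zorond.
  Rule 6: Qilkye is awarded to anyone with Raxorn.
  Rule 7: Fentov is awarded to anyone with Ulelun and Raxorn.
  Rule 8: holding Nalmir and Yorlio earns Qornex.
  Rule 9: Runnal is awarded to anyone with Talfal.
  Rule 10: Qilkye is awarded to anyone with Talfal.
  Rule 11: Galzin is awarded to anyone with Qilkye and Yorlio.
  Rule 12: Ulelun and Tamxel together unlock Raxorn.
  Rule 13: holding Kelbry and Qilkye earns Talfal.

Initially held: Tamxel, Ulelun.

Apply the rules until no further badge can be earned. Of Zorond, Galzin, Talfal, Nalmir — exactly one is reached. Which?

With Ulelun and Tamxel, Raxorn is earned (Rule 12).
With Raxorn, Qilkye is earned (Rule 6).
With Qilkye, Runnal is earned (Rule 4).
With Raxorn and Runnal, Yorlio is earned (Rule 3).
With Qilkye and Yorlio, Galzin is earned (Rule 11).
Zorond would need Kelbry (Rule 5), but Kelbry is never earned. Nalmir would need Qornex and Yorlio (Rule 2), but Qornex is never earned. Talfal would need Kelbry and Qilkye (Rule 13), but Kelbry is never earned.

Galzin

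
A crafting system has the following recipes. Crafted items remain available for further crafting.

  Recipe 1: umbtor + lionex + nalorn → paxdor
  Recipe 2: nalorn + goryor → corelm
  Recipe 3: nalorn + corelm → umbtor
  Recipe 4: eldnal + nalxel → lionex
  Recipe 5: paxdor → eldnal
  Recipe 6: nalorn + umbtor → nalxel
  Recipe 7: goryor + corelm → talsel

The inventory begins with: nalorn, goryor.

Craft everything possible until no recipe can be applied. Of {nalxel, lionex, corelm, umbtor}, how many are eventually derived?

nalorn + goryor → corelm (Recipe 2).
Using Recipe 3, nalorn and corelm make umbtor.
Using Recipe 6, nalorn and umbtor make nalxel.
nalxel: reached.
lionex would need eldnal and nalxel (Recipe 4), but eldnal is never obtained.
corelm: reached.
umbtor: reached.
Reached: nalxel, corelm, and umbtor — 3 of the 4.

3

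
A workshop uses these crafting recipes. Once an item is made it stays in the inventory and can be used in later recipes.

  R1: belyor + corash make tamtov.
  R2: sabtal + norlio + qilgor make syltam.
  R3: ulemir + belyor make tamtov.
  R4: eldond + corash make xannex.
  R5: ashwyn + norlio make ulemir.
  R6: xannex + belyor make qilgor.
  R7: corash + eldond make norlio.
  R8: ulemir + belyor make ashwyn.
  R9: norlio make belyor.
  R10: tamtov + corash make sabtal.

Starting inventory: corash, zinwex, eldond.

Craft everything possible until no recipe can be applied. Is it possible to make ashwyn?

No

ashwyn would need ulemir and belyor (R8), but ulemir is never obtained.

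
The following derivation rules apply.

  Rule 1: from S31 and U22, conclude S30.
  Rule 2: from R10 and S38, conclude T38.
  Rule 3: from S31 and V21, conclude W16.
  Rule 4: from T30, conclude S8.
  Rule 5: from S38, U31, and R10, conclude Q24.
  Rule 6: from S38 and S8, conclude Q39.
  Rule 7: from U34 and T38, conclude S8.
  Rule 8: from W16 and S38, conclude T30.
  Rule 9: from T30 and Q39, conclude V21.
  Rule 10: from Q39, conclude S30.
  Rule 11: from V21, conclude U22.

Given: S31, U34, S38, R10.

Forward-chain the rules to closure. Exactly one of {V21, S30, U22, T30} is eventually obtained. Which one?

S30

From R10 and S38, Rule 2 gives T38.
U34 and T38 hold, so S8 follows (Rule 7).
S38 and S8 hold, so Q39 follows (Rule 6).
Q39 holds, so S30 follows (Rule 10).
V21 would need T30 and Q39 (Rule 9), but T30 is never established. T30 would need W16 and S38 (Rule 8), but W16 is never established. U22 would need V21 (Rule 11), but V21 is never established.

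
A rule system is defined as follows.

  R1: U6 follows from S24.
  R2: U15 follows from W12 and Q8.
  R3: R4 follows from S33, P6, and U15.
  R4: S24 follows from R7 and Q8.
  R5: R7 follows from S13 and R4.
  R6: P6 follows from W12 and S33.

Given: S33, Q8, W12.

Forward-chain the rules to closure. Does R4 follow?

Yes

W12 and S33 hold, so P6 follows (R6).
From W12 and Q8, R2 gives U15.
From S33, P6, and U15, R3 gives R4.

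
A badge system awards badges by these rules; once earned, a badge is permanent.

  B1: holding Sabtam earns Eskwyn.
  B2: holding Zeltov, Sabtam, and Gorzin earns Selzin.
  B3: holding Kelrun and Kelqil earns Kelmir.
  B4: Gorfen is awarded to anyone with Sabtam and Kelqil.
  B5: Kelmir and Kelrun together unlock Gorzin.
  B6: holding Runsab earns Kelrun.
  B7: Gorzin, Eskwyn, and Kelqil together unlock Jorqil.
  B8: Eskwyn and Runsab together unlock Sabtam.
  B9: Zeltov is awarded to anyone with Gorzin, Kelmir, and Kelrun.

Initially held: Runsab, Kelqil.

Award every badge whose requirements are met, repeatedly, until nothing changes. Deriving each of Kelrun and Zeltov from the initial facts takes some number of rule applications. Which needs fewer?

Kelrun

Kelrun: With Runsab, Kelrun is earned (B6). [1 rule application]
Zeltov: With Runsab, Kelrun is earned (B6). With Kelrun and Kelqil, Kelmir is earned (B3). With Kelmir and Kelrun, Gorzin is earned (B5). With Gorzin, Kelmir, and Kelrun, Zeltov is earned (B9). [4 rule applications]
Kelrun needs fewer.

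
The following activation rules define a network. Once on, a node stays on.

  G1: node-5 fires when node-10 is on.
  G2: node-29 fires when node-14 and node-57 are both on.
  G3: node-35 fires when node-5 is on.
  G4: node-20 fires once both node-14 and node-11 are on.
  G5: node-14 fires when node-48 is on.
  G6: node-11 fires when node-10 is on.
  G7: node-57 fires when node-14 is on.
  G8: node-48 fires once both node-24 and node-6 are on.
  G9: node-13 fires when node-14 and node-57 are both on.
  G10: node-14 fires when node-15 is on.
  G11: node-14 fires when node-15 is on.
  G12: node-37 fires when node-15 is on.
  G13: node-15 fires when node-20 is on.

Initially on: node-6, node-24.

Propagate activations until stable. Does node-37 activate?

node-37 would need node-15 (G12), but node-15 never turns on.

No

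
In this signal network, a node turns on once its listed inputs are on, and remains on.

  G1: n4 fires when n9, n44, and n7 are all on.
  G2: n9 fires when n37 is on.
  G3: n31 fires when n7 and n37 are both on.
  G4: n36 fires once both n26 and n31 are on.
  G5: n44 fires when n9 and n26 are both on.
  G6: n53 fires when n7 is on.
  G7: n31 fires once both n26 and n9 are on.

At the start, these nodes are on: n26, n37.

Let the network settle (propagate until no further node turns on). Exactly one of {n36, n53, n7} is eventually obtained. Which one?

n36

n37 is on, so n9 fires (G2).
G7: n26 and n9 on → n31 on.
G4: n26 and n31 on → n36 on.
n53 would need n7 (G6), but n7 never turns on. No rule produces n7, and it is not given.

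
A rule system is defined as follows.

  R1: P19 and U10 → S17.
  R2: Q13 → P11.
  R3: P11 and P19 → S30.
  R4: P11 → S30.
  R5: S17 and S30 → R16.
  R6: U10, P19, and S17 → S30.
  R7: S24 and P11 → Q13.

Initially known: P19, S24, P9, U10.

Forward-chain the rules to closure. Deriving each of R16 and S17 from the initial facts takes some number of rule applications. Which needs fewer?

S17

S17: P19 and U10 hold, so S17 follows (R1). [1 rule application]
R16: From P19 and U10, R1 gives S17. From U10, P19, and S17, R6 gives S30. S17 and S30 hold, so R16 follows (R5). [3 rule applications]
S17 needs fewer.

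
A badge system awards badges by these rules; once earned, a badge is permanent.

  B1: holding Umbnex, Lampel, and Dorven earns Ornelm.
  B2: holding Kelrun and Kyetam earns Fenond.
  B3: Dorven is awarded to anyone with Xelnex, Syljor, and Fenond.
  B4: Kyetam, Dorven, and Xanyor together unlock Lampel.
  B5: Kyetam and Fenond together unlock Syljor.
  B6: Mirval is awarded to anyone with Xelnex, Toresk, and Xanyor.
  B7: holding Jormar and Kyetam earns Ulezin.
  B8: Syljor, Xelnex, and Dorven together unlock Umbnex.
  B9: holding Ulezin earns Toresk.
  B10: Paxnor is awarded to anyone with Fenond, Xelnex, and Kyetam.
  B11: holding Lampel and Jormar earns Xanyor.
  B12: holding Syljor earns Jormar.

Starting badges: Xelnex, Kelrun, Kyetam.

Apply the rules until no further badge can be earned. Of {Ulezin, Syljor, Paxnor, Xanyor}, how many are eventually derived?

3

With Kelrun and Kyetam, Fenond is earned (B2).
With Kyetam and Fenond, Syljor is earned (B5).
With Fenond, Xelnex, and Kyetam, Paxnor is earned (B10).
With Syljor, Jormar is earned (B12).
With Jormar and Kyetam, Ulezin is earned (B7).
Ulezin: reached.
Syljor: reached.
Paxnor: reached.
Xanyor would need Lampel and Jormar (B11), but Lampel is never earned.
Reached: Ulezin, Syljor, and Paxnor — 3 of the 4.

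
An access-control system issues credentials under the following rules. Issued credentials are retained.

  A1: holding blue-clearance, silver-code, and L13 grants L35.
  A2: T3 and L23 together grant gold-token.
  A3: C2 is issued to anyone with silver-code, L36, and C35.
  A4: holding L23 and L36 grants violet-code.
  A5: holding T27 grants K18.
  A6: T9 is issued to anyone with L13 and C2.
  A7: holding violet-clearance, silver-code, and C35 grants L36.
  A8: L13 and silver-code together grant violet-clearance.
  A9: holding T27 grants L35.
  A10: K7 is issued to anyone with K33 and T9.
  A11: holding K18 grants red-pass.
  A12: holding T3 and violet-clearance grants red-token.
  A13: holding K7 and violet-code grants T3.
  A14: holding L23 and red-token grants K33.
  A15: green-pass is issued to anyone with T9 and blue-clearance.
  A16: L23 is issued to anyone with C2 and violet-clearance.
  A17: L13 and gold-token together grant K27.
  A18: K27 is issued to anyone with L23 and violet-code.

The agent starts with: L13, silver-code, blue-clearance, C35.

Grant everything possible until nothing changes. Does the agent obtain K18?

K18 would need T27 (A5), but T27 is never granted.

No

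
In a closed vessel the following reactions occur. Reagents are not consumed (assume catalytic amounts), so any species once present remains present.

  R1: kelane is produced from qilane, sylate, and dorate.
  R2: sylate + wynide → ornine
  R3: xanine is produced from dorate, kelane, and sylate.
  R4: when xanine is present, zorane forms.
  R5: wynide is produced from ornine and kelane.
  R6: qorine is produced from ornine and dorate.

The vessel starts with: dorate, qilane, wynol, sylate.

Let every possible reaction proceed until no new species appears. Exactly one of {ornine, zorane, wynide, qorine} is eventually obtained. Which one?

zorane

qilane, sylate, and dorate present → kelane forms (R1).
dorate, kelane, and sylate present → xanine forms (R3).
xanine present → zorane forms (R4).
qorine would need ornine and dorate (R6), but ornine never forms. wynide would need ornine and kelane (R5), but ornine never forms. ornine would need sylate and wynide (R2), but wynide never forms.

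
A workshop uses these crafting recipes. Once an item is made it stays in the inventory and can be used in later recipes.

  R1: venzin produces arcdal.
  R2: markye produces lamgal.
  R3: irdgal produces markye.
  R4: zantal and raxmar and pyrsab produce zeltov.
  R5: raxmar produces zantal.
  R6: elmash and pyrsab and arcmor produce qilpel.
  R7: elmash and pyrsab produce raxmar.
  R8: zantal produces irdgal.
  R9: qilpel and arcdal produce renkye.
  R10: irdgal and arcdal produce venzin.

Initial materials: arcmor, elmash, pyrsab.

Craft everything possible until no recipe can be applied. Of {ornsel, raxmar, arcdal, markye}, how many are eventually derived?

2

elmash and pyrsab → raxmar (R7).
Using R5, raxmar makes zantal.
Using R8, zantal makes irdgal.
irdgal → markye (R3).
No rule produces ornsel, and it is not given.
raxmar: reached.
arcdal would need venzin (R1), but venzin is never obtained.
markye: reached.
Reached: raxmar and markye — 2 of the 4.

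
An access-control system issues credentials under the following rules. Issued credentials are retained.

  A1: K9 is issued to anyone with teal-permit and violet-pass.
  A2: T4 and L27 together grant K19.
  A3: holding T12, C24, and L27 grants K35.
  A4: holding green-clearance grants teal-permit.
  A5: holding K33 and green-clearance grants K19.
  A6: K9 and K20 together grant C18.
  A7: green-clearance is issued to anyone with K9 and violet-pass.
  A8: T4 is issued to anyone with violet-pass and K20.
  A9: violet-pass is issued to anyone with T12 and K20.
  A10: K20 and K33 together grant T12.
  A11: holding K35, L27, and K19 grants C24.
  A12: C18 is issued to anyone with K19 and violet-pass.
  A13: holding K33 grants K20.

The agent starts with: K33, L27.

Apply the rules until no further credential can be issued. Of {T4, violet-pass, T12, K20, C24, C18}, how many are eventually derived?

Holding K33 grants K20 (A13).
Holding K20 and K33 grants T12 (A10).
Holding T12 and K20 grants violet-pass (A9).
Holding violet-pass and K20 grants T4 (A8).
Holding T4 and L27 grants K19 (A2).
Holding K19 and violet-pass grants C18 (A12).
T4: reached.
violet-pass: reached.
T12: reached.
K20: reached.
C24 would need K35, L27, and K19 (A11), but K35 is never granted.
C18: reached.
Reached: T4, violet-pass, T12, K20, and C18 — 5 of the 6.

5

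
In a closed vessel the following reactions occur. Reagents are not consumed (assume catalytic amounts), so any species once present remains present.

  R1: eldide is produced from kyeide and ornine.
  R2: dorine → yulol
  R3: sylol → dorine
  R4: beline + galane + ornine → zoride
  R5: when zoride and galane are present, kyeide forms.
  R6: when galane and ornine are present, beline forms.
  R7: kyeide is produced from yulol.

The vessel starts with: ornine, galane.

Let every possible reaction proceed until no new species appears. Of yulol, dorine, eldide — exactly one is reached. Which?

galane and ornine present → beline forms (R6).
beline, galane, and ornine present → zoride forms (R4).
zoride and galane present → kyeide forms (R5).
kyeide and ornine present → eldide forms (R1).
yulol would need dorine (R2), but dorine never forms. dorine would need sylol (R3), but sylol never forms.

eldide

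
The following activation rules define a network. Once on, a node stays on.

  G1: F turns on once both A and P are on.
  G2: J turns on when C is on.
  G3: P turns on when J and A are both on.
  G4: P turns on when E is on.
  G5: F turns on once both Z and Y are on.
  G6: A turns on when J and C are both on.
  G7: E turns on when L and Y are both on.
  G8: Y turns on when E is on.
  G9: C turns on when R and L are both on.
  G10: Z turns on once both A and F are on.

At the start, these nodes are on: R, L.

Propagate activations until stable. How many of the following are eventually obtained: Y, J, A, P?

3

G9: R and L on → C on.
C is on, so J turns on (G2).
G6: J and C on → A on.
G3: J and A on → P on.
Y would need E (G8), but E never turns on.
J: reached.
A: reached.
P: reached.
Reached: J, A, and P — 3 of the 4.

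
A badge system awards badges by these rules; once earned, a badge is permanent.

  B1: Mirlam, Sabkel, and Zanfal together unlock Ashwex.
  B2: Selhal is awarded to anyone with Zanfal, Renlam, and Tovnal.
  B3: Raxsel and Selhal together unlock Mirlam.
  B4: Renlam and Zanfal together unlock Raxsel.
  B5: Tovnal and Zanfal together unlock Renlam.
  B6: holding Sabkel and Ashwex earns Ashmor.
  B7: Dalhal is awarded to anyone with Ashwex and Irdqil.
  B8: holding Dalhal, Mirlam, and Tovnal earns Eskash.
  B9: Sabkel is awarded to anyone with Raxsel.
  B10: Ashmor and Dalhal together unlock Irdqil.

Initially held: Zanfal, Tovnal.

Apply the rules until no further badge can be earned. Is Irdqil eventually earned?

No

Irdqil would need Ashmor and Dalhal (B10), but Dalhal is never earned.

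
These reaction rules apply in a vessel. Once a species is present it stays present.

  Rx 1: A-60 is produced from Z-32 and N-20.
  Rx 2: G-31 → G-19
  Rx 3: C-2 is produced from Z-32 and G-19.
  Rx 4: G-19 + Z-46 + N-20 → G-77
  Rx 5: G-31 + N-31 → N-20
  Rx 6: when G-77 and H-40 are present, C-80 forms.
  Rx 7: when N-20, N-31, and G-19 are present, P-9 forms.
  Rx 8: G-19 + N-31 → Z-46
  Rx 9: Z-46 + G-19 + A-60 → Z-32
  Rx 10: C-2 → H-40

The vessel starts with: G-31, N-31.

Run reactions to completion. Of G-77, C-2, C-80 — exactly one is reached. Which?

G-31 and N-31 present → N-20 forms (Rx 5).
G-31 present → G-19 forms (Rx 2).
G-19 and N-31 present → Z-46 forms (Rx 8).
G-19, Z-46, and N-20 present → G-77 forms (Rx 4).
C-2 would need Z-32 and G-19 (Rx 3), but Z-32 never forms. C-80 would need G-77 and H-40 (Rx 6), but H-40 never forms.

G-77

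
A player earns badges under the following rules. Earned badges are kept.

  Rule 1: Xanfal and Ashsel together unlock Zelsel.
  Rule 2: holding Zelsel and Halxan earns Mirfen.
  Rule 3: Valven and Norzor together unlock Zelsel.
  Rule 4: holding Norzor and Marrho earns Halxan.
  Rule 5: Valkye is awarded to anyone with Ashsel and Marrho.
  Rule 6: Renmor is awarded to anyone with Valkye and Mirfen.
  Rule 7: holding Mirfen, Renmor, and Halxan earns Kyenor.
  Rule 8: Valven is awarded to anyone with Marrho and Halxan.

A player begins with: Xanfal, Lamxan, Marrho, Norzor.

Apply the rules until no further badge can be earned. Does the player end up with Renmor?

No

Renmor would need Valkye and Mirfen (Rule 6), but Valkye is never earned.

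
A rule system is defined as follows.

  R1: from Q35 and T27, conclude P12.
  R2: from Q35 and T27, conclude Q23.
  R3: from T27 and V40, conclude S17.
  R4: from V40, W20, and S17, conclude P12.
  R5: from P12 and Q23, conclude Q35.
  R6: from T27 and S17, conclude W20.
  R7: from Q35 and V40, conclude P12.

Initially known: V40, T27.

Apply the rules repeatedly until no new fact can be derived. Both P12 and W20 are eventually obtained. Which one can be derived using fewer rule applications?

W20: T27 and V40 hold, so S17 follows (R3). From T27 and S17, R6 gives W20. [2 rule applications]
P12: From T27 and V40, R3 gives S17. T27 and S17 hold, so W20 follows (R6). V40, W20, and S17 hold, so P12 follows (R4). [3 rule applications]
W20 needs fewer.

W20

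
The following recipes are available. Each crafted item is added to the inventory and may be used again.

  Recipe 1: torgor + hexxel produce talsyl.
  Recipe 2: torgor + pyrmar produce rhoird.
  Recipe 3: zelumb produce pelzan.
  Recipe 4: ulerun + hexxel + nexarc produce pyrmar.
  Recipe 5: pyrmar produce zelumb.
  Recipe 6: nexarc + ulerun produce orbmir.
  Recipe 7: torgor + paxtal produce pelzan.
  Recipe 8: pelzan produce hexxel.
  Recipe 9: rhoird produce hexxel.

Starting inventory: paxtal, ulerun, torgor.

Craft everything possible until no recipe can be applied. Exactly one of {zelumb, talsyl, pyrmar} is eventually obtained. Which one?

Using Recipe 7, torgor and paxtal make pelzan.
pelzan → hexxel (Recipe 8).
Using Recipe 1, torgor and hexxel make talsyl.
pyrmar would need ulerun, hexxel, and nexarc (Recipe 4), but nexarc is never obtained. zelumb would need pyrmar (Recipe 5), but pyrmar is never obtained.

talsyl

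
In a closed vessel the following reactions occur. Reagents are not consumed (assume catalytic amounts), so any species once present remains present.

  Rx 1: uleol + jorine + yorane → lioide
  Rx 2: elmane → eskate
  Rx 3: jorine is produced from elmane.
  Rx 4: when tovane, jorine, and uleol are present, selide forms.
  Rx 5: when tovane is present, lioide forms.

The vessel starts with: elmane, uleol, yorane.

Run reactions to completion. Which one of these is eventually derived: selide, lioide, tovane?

lioide

elmane present → jorine forms (Rx 3).
uleol, jorine, and yorane present → lioide forms (Rx 1).
selide would need tovane, jorine, and uleol (Rx 4), but tovane never forms. No rule produces tovane, and it is not given.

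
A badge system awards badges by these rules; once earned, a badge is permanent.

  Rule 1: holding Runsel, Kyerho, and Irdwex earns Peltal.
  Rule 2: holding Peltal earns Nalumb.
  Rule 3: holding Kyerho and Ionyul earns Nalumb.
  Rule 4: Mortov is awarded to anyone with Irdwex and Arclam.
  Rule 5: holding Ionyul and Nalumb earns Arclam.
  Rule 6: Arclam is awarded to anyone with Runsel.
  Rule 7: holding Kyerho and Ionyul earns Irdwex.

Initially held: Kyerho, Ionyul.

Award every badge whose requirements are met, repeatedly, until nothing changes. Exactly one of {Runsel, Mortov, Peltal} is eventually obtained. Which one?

Mortov

With Kyerho and Ionyul, Irdwex is earned (Rule 7).
With Kyerho and Ionyul, Nalumb is earned (Rule 3).
With Ionyul and Nalumb, Arclam is earned (Rule 5).
With Irdwex and Arclam, Mortov is earned (Rule 4).
No rule produces Runsel, and it is not given. Peltal would need Runsel, Kyerho, and Irdwex (Rule 1), but Runsel is never earned.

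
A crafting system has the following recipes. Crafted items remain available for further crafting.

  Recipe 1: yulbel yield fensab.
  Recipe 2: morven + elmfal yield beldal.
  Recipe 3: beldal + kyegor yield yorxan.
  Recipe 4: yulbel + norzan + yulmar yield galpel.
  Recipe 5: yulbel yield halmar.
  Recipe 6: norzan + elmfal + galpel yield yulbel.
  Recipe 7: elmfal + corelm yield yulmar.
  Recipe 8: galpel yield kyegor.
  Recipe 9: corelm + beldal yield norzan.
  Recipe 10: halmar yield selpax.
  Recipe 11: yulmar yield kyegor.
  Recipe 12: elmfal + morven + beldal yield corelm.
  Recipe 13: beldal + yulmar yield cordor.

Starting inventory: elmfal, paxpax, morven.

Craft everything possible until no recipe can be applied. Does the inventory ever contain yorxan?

Yes

Using Recipe 2, morven and elmfal make beldal.
elmfal + morven + beldal → corelm (Recipe 12).
Using Recipe 7, elmfal and corelm make yulmar.
Using Recipe 11, yulmar makes kyegor.
Using Recipe 3, beldal and kyegor make yorxan.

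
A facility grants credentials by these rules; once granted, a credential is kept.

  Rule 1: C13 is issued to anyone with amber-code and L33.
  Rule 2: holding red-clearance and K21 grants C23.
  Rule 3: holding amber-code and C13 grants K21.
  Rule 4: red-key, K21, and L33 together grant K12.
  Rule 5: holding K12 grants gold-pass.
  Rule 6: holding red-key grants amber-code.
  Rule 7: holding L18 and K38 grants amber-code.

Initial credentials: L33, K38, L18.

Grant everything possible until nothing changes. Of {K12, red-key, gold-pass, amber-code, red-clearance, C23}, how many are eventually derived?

1

Holding L18 and K38 grants amber-code (Rule 7).
K12 would need red-key, K21, and L33 (Rule 4), but red-key is never granted.
No rule produces red-key, and it is not given.
gold-pass would need K12 (Rule 5), but K12 is never granted.
amber-code: reached.
No rule produces red-clearance, and it is not given.
C23 would need red-clearance and K21 (Rule 2), but red-clearance is never granted.
Reached: amber-code — 1 of the 6.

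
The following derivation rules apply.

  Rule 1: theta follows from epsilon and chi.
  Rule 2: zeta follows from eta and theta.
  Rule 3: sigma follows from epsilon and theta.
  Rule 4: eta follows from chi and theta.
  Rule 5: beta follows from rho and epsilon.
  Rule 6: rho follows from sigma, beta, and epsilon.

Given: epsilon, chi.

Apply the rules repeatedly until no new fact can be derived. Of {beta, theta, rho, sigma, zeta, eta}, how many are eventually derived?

4

epsilon and chi hold, so theta follows (Rule 1).
From chi and theta, Rule 4 gives eta.
From epsilon and theta, Rule 3 gives sigma.
eta and theta hold, so zeta follows (Rule 2).
beta would need rho and epsilon (Rule 5), but rho is never established.
theta: reached.
rho would need sigma, beta, and epsilon (Rule 6), but beta is never established.
sigma: reached.
zeta: reached.
eta: reached.
Reached: theta, sigma, zeta, and eta — 4 of the 6.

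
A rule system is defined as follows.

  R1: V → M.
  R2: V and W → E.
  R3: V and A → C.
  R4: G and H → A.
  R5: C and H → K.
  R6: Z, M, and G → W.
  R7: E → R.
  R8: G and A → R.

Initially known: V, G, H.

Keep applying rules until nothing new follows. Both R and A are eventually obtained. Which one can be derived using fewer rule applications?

A: From G and H, R4 gives A. [1 rule application]
R: From G and H, R4 gives A. From G and A, R8 gives R. [2 rule applications]
A needs fewer.

A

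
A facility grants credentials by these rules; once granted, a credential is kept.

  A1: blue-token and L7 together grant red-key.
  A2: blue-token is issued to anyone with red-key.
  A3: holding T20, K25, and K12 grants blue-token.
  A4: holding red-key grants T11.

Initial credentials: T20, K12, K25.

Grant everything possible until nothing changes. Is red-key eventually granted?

red-key would need blue-token and L7 (A1), but L7 is never granted.

No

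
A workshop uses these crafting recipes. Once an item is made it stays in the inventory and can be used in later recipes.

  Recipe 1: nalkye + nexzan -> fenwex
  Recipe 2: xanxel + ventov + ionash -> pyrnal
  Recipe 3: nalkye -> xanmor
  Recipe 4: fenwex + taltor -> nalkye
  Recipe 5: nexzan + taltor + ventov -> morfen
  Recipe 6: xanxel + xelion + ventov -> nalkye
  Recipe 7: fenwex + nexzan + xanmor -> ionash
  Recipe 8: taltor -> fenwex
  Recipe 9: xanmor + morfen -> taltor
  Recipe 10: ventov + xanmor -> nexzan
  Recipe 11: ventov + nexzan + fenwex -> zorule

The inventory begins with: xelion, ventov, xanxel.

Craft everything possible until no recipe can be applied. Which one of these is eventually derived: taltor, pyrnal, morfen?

Using Recipe 6, xanxel, xelion, and ventov make nalkye.
nalkye -> xanmor (Recipe 3).
ventov + xanmor -> nexzan (Recipe 10).
nalkye + nexzan -> fenwex (Recipe 1).
fenwex + nexzan + xanmor -> ionash (Recipe 7).
xanxel + ventov + ionash -> pyrnal (Recipe 2).
taltor would need xanmor and morfen (Recipe 9), but morfen is never obtained. morfen would need nexzan, taltor, and ventov (Recipe 5), but taltor is never obtained.

pyrnal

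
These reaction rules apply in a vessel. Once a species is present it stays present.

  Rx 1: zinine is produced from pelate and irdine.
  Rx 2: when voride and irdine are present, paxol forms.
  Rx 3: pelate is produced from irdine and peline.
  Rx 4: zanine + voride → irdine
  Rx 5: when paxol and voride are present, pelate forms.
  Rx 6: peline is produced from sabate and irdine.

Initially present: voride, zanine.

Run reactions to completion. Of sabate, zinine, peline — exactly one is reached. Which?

zanine and voride present → irdine forms (Rx 4).
voride and irdine present → paxol forms (Rx 2).
paxol and voride present → pelate forms (Rx 5).
pelate and irdine present → zinine forms (Rx 1).
No rule produces sabate, and it is not given. peline would need sabate and irdine (Rx 6), but sabate never forms.

zinine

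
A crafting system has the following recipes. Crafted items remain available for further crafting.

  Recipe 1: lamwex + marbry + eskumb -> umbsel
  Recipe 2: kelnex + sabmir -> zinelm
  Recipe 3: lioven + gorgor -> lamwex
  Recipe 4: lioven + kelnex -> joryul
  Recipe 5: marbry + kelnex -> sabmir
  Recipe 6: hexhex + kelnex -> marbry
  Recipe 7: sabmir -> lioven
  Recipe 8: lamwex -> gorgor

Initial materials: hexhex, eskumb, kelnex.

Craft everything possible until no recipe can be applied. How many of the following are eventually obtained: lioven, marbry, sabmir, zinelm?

4

Using Recipe 6, hexhex and kelnex make marbry.
Using Recipe 5, marbry and kelnex make sabmir.
Using Recipe 2, kelnex and sabmir make zinelm.
sabmir -> lioven (Recipe 7).
lioven: reached.
marbry: reached.
sabmir: reached.
zinelm: reached.
All 4 are reached.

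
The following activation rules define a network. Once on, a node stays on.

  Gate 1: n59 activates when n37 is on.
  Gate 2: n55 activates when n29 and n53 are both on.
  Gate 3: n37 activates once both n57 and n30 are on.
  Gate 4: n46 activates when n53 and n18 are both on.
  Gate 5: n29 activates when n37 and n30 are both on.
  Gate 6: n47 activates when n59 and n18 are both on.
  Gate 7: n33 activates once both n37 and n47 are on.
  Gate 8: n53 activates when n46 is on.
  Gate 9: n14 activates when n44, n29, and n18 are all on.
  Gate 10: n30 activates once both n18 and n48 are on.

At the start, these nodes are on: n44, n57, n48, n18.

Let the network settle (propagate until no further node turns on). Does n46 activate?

No

n46 would need n53 and n18 (Gate 4), but n53 never turns on.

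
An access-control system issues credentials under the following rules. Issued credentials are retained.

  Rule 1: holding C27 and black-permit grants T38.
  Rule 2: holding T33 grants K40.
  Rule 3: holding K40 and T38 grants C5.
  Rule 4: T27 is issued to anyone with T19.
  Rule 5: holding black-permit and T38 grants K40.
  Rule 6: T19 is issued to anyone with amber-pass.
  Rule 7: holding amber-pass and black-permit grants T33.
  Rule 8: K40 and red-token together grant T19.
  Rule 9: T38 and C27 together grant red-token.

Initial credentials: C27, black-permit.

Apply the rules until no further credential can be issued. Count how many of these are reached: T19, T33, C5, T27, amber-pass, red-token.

Holding C27 and black-permit grants T38 (Rule 1).
Holding T38 and C27 grants red-token (Rule 9).
Holding black-permit and T38 grants K40 (Rule 5).
Holding K40 and T38 grants C5 (Rule 3).
Holding K40 and red-token grants T19 (Rule 8).
Holding T19 grants T27 (Rule 4).
T19: reached.
T33 would need amber-pass and black-permit (Rule 7), but amber-pass is never granted.
C5: reached.
T27: reached.
No rule produces amber-pass, and it is not given.
red-token: reached.
Reached: T19, C5, T27, and red-token — 4 of the 6.

4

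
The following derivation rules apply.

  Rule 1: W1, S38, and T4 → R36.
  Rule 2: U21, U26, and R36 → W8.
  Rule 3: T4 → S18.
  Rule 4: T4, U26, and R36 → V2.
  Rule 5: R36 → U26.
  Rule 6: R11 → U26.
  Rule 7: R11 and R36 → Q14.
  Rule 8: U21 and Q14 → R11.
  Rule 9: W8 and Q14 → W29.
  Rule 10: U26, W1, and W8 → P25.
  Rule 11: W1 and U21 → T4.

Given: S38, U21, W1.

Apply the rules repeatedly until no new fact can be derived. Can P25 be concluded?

W1 and U21 hold, so T4 follows (Rule 11).
From W1, S38, and T4, Rule 1 gives R36.
R36 holds, so U26 follows (Rule 5).
U21, U26, and R36 hold, so W8 follows (Rule 2).
U26, W1, and W8 hold, so P25 follows (Rule 10).

Yes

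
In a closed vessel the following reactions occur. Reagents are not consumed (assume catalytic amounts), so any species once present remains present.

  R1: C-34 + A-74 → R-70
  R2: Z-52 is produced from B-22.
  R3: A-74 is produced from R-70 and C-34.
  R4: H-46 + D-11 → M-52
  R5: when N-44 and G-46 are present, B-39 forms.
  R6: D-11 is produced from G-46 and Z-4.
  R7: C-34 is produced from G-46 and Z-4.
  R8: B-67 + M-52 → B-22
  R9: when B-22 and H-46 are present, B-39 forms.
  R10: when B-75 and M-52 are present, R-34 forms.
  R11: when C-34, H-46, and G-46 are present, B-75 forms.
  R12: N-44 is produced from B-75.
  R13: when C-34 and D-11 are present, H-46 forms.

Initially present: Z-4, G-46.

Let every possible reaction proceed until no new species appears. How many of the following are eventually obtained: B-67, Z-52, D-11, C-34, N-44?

3

G-46 and Z-4 present → C-34 forms (R7).
G-46 and Z-4 present → D-11 forms (R6).
C-34 and D-11 present → H-46 forms (R13).
C-34, H-46, and G-46 present → B-75 forms (R11).
B-75 present → N-44 forms (R12).
No rule produces B-67, and it is not given.
Z-52 would need B-22 (R2), but B-22 never forms.
D-11: reached.
C-34: reached.
N-44: reached.
Reached: D-11, C-34, and N-44 — 3 of the 5.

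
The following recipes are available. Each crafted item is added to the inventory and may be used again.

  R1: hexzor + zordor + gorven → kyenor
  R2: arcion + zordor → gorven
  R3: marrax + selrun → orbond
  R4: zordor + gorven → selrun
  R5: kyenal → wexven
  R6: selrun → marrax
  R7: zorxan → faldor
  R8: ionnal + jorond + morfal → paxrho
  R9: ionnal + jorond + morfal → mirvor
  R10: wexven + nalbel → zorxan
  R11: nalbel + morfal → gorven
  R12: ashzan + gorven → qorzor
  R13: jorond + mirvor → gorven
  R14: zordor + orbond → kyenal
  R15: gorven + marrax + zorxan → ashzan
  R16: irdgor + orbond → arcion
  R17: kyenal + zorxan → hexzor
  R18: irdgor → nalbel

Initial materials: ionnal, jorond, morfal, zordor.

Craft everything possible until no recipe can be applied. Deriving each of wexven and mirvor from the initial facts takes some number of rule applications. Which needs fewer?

mirvor

mirvor: Using R9, ionnal, jorond, and morfal make mirvor. [1 rule application]
wexven: ionnal + jorond + morfal → mirvor (R9). jorond + mirvor → gorven (R13). zordor + gorven → selrun (R4). selrun → marrax (R6). marrax + selrun → orbond (R3). zordor + orbond → kyenal (R14). kyenal → wexven (R5). [7 rule applications]
mirvor needs fewer.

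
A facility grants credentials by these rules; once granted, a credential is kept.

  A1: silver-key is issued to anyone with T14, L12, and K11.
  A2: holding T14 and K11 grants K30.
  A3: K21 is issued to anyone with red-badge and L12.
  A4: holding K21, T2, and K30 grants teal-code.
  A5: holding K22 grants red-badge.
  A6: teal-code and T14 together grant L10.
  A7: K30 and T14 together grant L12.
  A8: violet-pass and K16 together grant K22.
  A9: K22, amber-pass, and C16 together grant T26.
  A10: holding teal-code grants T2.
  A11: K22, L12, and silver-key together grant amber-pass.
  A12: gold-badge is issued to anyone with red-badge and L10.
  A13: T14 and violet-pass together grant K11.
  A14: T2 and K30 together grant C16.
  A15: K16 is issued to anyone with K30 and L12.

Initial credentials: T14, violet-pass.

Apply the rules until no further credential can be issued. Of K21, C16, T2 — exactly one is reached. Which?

Holding T14 and violet-pass grants K11 (A13).
Holding T14 and K11 grants K30 (A2).
Holding K30 and T14 grants L12 (A7).
Holding K30 and L12 grants K16 (A15).
Holding violet-pass and K16 grants K22 (A8).
Holding K22 grants red-badge (A5).
Holding red-badge and L12 grants K21 (A3).
C16 would need T2 and K30 (A14), but T2 is never granted. T2 would need teal-code (A10), but teal-code is never granted.

K21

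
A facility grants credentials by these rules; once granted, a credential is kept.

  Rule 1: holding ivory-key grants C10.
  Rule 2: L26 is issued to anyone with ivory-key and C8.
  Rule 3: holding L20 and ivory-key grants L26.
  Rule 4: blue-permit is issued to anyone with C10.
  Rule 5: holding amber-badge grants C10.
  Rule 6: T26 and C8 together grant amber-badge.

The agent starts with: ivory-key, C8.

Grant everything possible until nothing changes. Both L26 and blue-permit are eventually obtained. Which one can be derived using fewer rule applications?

L26

L26: Holding ivory-key and C8 grants L26 (Rule 2). [1 rule application]
blue-permit: Holding ivory-key grants C10 (Rule 1). Holding C10 grants blue-permit (Rule 4). [2 rule applications]
L26 needs fewer.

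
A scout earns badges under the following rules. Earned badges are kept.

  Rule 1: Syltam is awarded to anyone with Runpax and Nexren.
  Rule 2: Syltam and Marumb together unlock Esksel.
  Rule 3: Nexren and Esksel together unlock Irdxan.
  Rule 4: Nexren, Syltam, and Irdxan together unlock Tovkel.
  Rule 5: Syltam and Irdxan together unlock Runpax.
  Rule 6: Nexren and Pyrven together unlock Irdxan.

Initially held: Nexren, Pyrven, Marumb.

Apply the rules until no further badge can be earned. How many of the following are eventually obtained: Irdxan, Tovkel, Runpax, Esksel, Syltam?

With Nexren and Pyrven, Irdxan is earned (Rule 6).
Irdxan: reached.
Tovkel would need Nexren, Syltam, and Irdxan (Rule 4), but Syltam is never earned.
Runpax would need Syltam and Irdxan (Rule 5), but Syltam is never earned.
Esksel would need Syltam and Marumb (Rule 2), but Syltam is never earned.
Syltam would need Runpax and Nexren (Rule 1), but Runpax is never earned.
Reached: Irdxan — 1 of the 5.

1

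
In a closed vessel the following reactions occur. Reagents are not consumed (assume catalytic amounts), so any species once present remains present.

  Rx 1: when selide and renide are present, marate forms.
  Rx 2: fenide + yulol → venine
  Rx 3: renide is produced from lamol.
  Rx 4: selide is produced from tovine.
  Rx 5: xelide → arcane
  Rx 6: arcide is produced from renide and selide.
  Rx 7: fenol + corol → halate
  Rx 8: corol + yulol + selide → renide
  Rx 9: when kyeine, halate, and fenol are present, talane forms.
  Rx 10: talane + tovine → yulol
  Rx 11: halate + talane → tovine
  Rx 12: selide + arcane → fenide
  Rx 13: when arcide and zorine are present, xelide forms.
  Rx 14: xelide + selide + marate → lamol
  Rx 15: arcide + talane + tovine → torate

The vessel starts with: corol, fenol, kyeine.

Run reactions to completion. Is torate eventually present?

fenol and corol present → halate forms (Rx 7).
kyeine, halate, and fenol present → talane forms (Rx 9).
halate and talane present → tovine forms (Rx 11).
talane and tovine present → yulol forms (Rx 10).
tovine present → selide forms (Rx 4).
corol, yulol, and selide present → renide forms (Rx 8).
renide and selide present → arcide forms (Rx 6).
arcide, talane, and tovine present → torate forms (Rx 15).

Yes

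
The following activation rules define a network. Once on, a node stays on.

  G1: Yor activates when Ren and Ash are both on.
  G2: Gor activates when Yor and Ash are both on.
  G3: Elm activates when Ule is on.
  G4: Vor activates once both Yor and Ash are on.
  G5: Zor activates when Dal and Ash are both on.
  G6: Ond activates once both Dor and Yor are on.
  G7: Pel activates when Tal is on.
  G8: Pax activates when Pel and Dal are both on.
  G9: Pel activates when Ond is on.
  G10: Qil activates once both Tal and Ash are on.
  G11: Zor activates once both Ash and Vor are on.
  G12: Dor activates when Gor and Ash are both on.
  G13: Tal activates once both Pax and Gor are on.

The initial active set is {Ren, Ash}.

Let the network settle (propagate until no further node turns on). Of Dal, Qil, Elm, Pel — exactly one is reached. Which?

Ren and Ash are on, so Yor activates (G1).
G2: Yor and Ash on → Gor on.
G12: Gor and Ash on → Dor on.
G6: Dor and Yor on → Ond on.
Ond is on, so Pel activates (G9).
Elm would need Ule (G3), but Ule never turns on. Qil would need Tal and Ash (G10), but Tal never turns on. No rule produces Dal, and it is not given.

Pel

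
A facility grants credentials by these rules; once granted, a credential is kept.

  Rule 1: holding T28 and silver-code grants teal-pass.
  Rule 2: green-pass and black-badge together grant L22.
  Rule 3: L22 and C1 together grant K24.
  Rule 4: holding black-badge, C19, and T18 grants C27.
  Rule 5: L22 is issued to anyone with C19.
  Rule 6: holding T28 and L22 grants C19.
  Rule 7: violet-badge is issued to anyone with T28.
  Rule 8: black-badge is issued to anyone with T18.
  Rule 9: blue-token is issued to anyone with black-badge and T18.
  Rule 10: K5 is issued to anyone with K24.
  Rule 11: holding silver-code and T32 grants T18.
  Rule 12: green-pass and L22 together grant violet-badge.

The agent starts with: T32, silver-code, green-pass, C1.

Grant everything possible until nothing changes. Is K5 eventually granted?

Yes

Holding silver-code and T32 grants T18 (Rule 11).
Holding T18 grants black-badge (Rule 8).
Holding green-pass and black-badge grants L22 (Rule 2).
Holding L22 and C1 grants K24 (Rule 3).
Holding K24 grants K5 (Rule 10).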